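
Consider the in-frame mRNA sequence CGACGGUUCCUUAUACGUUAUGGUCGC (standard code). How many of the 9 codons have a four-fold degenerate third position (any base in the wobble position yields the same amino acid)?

Codon 1 CGA (Arg): third position 4-fold.
Codon 2 CGG (Arg): third position 4-fold.
Codon 3 UUC (Phe): third position 2-fold.
Codon 4 CUU (Leu): third position 4-fold.
Codon 5 AUA (Ile): third position 3-fold.
Codon 6 CGU (Arg): third position 4-fold.
Codon 7 UAU (Tyr): third position 2-fold.
Codon 8 GGU (Gly): third position 4-fold.
Codon 9 CGC (Arg): third position 4-fold.
Four-fold degenerate third positions: 6.

6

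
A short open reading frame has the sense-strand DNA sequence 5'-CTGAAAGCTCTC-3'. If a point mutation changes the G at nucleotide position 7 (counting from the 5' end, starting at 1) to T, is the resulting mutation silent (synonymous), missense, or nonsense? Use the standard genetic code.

Position 7 falls in codon 3: GCT → Ala.
After the substitution the codon is TCT → Ser.
Ala ≠ Ser, so this is a missense mutation.

missense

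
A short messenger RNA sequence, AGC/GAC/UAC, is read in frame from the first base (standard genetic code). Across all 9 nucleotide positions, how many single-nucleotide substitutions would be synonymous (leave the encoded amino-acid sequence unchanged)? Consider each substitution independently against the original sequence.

3

Codon 1 (AGC, Ser): 1 synonymous substitution.
Codon 2 (GAC, Asp): 1 synonymous substitution.
Codon 3 (UAC, Tyr): 1 synonymous substitution.
Total: 1 + 1 + 1 = 3.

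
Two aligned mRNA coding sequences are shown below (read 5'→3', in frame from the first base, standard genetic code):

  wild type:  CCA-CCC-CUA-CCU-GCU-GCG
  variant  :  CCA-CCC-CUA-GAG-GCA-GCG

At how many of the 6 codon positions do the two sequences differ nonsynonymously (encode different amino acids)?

Codon 1: CCA Pro / CCA Pro — identical.
Codon 2: CCC Pro / CCC Pro — identical.
Codon 3: CUA Leu / CUA Leu — identical.
Codon 4: CCU Pro / GAG Glu — nonsynonymous.
Codon 5: GCU Ala / GCA Ala — synonymous.
Codon 6: GCG Ala / GCG Ala — identical.
Nonsynonymous differences: 1.

1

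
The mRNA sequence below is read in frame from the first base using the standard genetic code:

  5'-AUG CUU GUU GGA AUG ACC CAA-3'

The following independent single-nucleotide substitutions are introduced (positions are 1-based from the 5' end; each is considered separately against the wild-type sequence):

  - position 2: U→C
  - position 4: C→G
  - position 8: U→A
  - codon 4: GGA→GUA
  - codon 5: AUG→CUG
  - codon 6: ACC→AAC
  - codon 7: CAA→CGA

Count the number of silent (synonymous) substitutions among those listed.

Codon 1: AUG (Met) → ACG (Thr) — missense.
Codon 2: CUU (Leu) → GUU (Val) — missense.
Codon 3: GUU (Val) → GAU (Asp) — missense.
Codon 4: GGA (Gly) → GUA (Val) — missense.
Codon 5: AUG (Met) → CUG (Leu) — missense.
Codon 6: ACC (Thr) → AAC (Asn) — missense.
Codon 7: CAA (Gln) → CGA (Arg) — missense.
Synonymous: 0 of 7.

0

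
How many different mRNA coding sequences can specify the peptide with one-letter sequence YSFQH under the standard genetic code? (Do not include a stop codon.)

Tyr: 2 codons.
Ser: 6 codons.
Phe: 2 codons.
Gln: 2 codons.
His: 2 codons.
2 × 6 × 2 × 2 × 2 = 96.

96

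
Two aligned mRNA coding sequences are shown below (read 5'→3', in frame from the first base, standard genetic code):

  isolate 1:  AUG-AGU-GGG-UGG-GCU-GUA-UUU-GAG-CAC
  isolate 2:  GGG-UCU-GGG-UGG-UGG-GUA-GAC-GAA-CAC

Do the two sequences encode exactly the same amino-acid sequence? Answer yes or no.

Codon 1: AUG Met / GGG Gly — nonsynonymous.
Codon 2: AGU Ser / UCU Ser — synonymous.
Codon 3: GGG Gly / GGG Gly — identical.
Codon 4: UGG Trp / UGG Trp — identical.
Codon 5: GCU Ala / UGG Trp — nonsynonymous.
Codon 6: GUA Val / GUA Val — identical.
Codon 7: UUU Phe / GAC Asp — nonsynonymous.
Codon 8: GAG Glu / GAA Glu — synonymous.
Codon 9: CAC His / CAC His — identical.
Nonsynonymous differences: 3 → different protein.

no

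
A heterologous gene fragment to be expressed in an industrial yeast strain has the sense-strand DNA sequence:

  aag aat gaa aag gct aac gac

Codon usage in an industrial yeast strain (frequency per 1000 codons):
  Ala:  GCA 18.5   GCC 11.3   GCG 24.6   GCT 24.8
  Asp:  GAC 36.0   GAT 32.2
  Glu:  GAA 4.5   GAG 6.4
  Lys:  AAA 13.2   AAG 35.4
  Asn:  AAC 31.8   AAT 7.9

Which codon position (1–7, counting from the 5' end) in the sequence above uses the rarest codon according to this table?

3

Codon 1 AAG (Lys): 35.4 per 1000.
Codon 2 AAT (Asn): 7.9 per 1000.
Codon 3 GAA (Glu): 4.5 per 1000.
Codon 4 AAG (Lys): 35.4 per 1000.
Codon 5 GCT (Ala): 24.8 per 1000.
Codon 6 AAC (Asn): 31.8 per 1000.
Codon 7 GAC (Asp): 36.0 per 1000.
Lowest frequency is 4.5 at codon 3.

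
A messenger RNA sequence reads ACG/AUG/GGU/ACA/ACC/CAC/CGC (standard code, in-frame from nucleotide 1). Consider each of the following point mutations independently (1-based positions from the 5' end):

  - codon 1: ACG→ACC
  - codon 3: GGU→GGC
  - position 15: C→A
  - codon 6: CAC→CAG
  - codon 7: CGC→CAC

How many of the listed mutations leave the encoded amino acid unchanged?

Codon 1: ACG (Thr) → ACC (Thr) — synonymous.
Codon 3: GGU (Gly) → GGC (Gly) — synonymous.
Codon 5: ACC (Thr) → ACA (Thr) — synonymous.
Codon 6: CAC (His) → CAG (Gln) — missense.
Codon 7: CGC (Arg) → CAC (His) — missense.
Synonymous: 3 of 5.

3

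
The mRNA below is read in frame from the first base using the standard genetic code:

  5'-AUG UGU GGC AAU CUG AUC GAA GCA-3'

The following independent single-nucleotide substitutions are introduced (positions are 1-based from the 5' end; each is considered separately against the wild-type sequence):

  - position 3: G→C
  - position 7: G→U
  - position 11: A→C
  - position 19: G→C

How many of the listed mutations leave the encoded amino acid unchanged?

Codon 1: AUG (Met) → AUC (Ile) — missense.
Codon 3: GGC (Gly) → UGC (Cys) — missense.
Codon 4: AAU (Asn) → ACU (Thr) — missense.
Codon 7: GAA (Glu) → CAA (Gln) — missense.
Synonymous: 0 of 4.

0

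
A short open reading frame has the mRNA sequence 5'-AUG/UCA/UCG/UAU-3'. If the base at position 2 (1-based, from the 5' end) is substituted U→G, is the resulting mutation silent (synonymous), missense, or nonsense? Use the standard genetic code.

missense

Position 2 falls in codon 1: AUG → Met.
After the substitution the codon is AGG → Arg.
Met ≠ Arg, so this is a missense mutation.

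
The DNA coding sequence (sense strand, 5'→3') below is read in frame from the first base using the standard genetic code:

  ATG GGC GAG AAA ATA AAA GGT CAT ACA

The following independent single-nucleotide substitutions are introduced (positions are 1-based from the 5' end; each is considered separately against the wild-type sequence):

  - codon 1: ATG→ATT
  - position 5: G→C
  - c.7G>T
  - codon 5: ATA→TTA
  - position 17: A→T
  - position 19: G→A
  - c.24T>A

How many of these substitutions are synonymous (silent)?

Codon 1: ATG (Met) → ATT (Ile) — missense.
Codon 2: GGC (Gly) → GCC (Ala) — missense.
Codon 3: GAG (Glu) → TAG (Stop) — nonsense.
Codon 5: ATA (Ile) → TTA (Leu) — missense.
Codon 6: AAA (Lys) → ATA (Ile) — missense.
Codon 7: GGT (Gly) → AGT (Ser) — missense.
Codon 8: CAT (His) → CAA (Gln) — missense.
Synonymous: 0 of 7.

0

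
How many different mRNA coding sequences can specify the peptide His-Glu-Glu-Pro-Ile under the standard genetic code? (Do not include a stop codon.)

96

His: 2 codons.
Glu: 2 codons.
Glu: 2 codons.
Pro: 4 codons.
Ile: 3 codons.
2 × 2 × 2 × 4 × 3 = 96.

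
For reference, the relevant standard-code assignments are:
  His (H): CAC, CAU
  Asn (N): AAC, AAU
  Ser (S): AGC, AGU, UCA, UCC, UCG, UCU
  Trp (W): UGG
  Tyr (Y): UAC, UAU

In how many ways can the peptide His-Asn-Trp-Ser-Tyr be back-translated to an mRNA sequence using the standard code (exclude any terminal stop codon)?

48

His: 2 codons.
Asn: 2 codons.
Trp: 1 codon.
Ser: 6 codons.
Tyr: 2 codons.
2 × 2 × 1 × 6 × 2 = 48.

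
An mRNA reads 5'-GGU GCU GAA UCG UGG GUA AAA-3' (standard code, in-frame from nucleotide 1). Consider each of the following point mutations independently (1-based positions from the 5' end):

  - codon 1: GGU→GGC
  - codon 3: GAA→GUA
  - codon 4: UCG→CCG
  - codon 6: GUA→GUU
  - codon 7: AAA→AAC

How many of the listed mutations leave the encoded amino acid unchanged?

2

Codon 1: GGU (Gly) → GGC (Gly) — synonymous.
Codon 3: GAA (Glu) → GUA (Val) — missense.
Codon 4: UCG (Ser) → CCG (Pro) — missense.
Codon 6: GUA (Val) → GUU (Val) — synonymous.
Codon 7: AAA (Lys) → AAC (Asn) — missense.
Synonymous: 2 of 5.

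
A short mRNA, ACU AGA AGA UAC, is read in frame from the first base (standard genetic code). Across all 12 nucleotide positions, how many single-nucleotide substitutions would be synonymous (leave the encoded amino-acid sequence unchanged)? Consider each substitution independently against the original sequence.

8

Codon 1 (ACU, Thr): 3 synonymous substitutions.
Codon 2 (AGA, Arg): 2 synonymous substitutions.
Codon 3 (AGA, Arg): 2 synonymous substitutions.
Codon 4 (UAC, Tyr): 1 synonymous substitution.
Total: 3 + 2 + 2 + 1 = 8.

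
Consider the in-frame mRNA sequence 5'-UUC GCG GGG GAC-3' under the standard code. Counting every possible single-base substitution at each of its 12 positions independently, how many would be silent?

Codon 1 (UUC, Phe): 1 synonymous substitution.
Codon 2 (GCG, Ala): 3 synonymous substitutions.
Codon 3 (GGG, Gly): 3 synonymous substitutions.
Codon 4 (GAC, Asp): 1 synonymous substitution.
Total: 1 + 3 + 3 + 1 = 8.

8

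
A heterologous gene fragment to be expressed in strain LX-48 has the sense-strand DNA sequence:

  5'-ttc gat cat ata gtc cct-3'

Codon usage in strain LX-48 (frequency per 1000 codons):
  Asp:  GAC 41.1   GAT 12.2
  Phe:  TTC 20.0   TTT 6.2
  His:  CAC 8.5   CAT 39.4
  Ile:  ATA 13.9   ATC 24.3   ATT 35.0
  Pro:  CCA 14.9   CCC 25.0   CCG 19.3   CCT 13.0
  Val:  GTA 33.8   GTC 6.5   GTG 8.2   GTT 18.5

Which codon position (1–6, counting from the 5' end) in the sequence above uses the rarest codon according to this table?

Codon 1 TTC (Phe): 20.0 per 1000.
Codon 2 GAT (Asp): 12.2 per 1000.
Codon 3 CAT (His): 39.4 per 1000.
Codon 4 ATA (Ile): 13.9 per 1000.
Codon 5 GTC (Val): 6.5 per 1000.
Codon 6 CCT (Pro): 13.0 per 1000.
Lowest frequency is 6.5 at codon 5.

5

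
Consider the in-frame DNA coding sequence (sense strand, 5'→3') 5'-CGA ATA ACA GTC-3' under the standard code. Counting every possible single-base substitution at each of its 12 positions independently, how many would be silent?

12

Codon 1 (CGA, Arg): 4 synonymous substitutions.
Codon 2 (ATA, Ile): 2 synonymous substitutions.
Codon 3 (ACA, Thr): 3 synonymous substitutions.
Codon 4 (GTC, Val): 3 synonymous substitutions.
Total: 4 + 2 + 3 + 3 = 12.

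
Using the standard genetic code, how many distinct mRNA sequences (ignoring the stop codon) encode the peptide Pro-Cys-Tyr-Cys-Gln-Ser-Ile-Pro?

4608

Pro: 4 codons.
Cys: 2 codons.
Tyr: 2 codons.
Cys: 2 codons.
Gln: 2 codons.
Ser: 6 codons.
Ile: 3 codons.
Pro: 4 codons.
4 × 2 × 2 × 2 × 2 × 6 × 3 × 4 = 4608.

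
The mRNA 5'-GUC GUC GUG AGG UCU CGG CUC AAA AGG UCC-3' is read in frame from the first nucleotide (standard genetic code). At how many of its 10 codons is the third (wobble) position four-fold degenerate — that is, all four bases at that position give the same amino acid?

7

Codon 1 GUC (Val): third position 4-fold.
Codon 2 GUC (Val): third position 4-fold.
Codon 3 GUG (Val): third position 4-fold.
Codon 4 AGG (Arg): third position 2-fold.
Codon 5 UCU (Ser): third position 4-fold.
Codon 6 CGG (Arg): third position 4-fold.
Codon 7 CUC (Leu): third position 4-fold.
Codon 8 AAA (Lys): third position 2-fold.
Codon 9 AGG (Arg): third position 2-fold.
Codon 10 UCC (Ser): third position 4-fold.
Four-fold degenerate third positions: 7.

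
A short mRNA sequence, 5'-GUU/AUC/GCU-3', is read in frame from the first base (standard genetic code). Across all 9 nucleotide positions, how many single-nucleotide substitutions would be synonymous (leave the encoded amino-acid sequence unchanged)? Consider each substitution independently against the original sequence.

Codon 1 (GUU, Val): 3 synonymous substitutions.
Codon 2 (AUC, Ile): 2 synonymous substitutions.
Codon 3 (GCU, Ala): 3 synonymous substitutions.
Total: 3 + 2 + 3 = 8.

8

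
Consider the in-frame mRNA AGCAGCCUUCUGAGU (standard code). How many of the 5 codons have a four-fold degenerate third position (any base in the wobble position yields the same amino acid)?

2

Codon 1 AGC (Ser): third position 2-fold.
Codon 2 AGC (Ser): third position 2-fold.
Codon 3 CUU (Leu): third position 4-fold.
Codon 4 CUG (Leu): third position 4-fold.
Codon 5 AGU (Ser): third position 2-fold.
Four-fold degenerate third positions: 2.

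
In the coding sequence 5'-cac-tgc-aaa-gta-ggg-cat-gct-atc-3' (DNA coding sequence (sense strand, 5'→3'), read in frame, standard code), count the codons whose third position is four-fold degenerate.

Codon 1 CAC (His): third position 2-fold.
Codon 2 TGC (Cys): third position 2-fold.
Codon 3 AAA (Lys): third position 2-fold.
Codon 4 GTA (Val): third position 4-fold.
Codon 5 GGG (Gly): third position 4-fold.
Codon 6 CAT (His): third position 2-fold.
Codon 7 GCT (Ala): third position 4-fold.
Codon 8 ATC (Ile): third position 3-fold.
Four-fold degenerate third positions: 3.

3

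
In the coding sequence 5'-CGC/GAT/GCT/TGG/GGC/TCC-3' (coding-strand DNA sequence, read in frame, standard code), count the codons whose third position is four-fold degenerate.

4

Codon 1 CGC (Arg): third position 4-fold.
Codon 2 GAT (Asp): third position 2-fold.
Codon 3 GCT (Ala): third position 4-fold.
Codon 4 TGG (Trp): third position 1-fold.
Codon 5 GGC (Gly): third position 4-fold.
Codon 6 TCC (Ser): third position 4-fold.
Four-fold degenerate third positions: 4.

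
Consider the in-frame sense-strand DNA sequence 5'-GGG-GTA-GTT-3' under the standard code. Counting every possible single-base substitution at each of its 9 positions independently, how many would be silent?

Codon 1 (GGG, Gly): 3 synonymous substitutions.
Codon 2 (GTA, Val): 3 synonymous substitutions.
Codon 3 (GTT, Val): 3 synonymous substitutions.
Total: 3 + 3 + 3 = 9.

9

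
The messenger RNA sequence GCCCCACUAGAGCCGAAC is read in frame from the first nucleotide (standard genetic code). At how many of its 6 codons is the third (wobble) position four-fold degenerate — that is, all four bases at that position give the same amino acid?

Codon 1 GCC (Ala): third position 4-fold.
Codon 2 CCA (Pro): third position 4-fold.
Codon 3 CUA (Leu): third position 4-fold.
Codon 4 GAG (Glu): third position 2-fold.
Codon 5 CCG (Pro): third position 4-fold.
Codon 6 AAC (Asn): third position 2-fold.
Four-fold degenerate third positions: 4.

4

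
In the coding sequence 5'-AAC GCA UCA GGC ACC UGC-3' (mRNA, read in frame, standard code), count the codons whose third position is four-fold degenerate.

Codon 1 AAC (Asn): third position 2-fold.
Codon 2 GCA (Ala): third position 4-fold.
Codon 3 UCA (Ser): third position 4-fold.
Codon 4 GGC (Gly): third position 4-fold.
Codon 5 ACC (Thr): third position 4-fold.
Codon 6 UGC (Cys): third position 2-fold.
Four-fold degenerate third positions: 4.

4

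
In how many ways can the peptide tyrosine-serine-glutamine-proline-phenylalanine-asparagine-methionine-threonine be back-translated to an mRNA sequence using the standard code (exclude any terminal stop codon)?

1536

Tyr: 2 codons.
Ser: 6 codons.
Gln: 2 codons.
Pro: 4 codons.
Phe: 2 codons.
Asn: 2 codons.
Met: 1 codon.
Thr: 4 codons.
2 × 6 × 2 × 4 × 2 × 2 × 1 × 4 = 1536.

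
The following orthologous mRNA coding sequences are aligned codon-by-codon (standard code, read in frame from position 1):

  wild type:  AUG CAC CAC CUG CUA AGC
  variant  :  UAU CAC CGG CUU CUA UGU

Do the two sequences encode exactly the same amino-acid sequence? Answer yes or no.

Codon 1: AUG Met / UAU Tyr — nonsynonymous.
Codon 2: CAC His / CAC His — identical.
Codon 3: CAC His / CGG Arg — nonsynonymous.
Codon 4: CUG Leu / CUU Leu — synonymous.
Codon 5: CUA Leu / CUA Leu — identical.
Codon 6: AGC Ser / UGU Cys — nonsynonymous.
Nonsynonymous differences: 3 → different protein.

no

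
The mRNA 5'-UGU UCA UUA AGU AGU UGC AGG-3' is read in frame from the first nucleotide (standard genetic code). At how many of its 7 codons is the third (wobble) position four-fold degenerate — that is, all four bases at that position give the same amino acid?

1

Codon 1 UGU (Cys): third position 2-fold.
Codon 2 UCA (Ser): third position 4-fold.
Codon 3 UUA (Leu): third position 2-fold.
Codon 4 AGU (Ser): third position 2-fold.
Codon 5 AGU (Ser): third position 2-fold.
Codon 6 UGC (Cys): third position 2-fold.
Codon 7 AGG (Arg): third position 2-fold.
Four-fold degenerate third positions: 1.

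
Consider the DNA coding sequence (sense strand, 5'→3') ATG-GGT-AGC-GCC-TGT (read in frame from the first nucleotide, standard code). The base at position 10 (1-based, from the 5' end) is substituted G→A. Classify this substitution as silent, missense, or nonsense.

missense

Position 10 falls in codon 4: GCC → Ala.
After the substitution the codon is ACC → Thr.
Ala ≠ Thr, so this is a missense mutation.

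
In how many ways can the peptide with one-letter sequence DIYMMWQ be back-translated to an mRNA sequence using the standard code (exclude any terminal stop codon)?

24

Asp: 2 codons.
Ile: 3 codons.
Tyr: 2 codons.
Met: 1 codon.
Met: 1 codon.
Trp: 1 codon.
Gln: 2 codons.
2 × 3 × 2 × 1 × 1 × 1 × 2 = 24.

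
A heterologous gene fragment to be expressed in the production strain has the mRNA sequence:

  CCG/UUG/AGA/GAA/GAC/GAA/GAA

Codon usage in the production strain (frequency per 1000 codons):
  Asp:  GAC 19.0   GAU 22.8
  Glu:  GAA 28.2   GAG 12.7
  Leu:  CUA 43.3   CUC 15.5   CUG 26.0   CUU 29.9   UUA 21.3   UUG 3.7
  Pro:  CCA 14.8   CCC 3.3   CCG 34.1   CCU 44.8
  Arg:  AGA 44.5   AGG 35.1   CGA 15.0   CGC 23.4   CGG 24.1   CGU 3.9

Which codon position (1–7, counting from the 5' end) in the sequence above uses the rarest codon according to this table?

2

Codon 1 CCG (Pro): 34.1 per 1000.
Codon 2 UUG (Leu): 3.7 per 1000.
Codon 3 AGA (Arg): 44.5 per 1000.
Codon 4 GAA (Glu): 28.2 per 1000.
Codon 5 GAC (Asp): 19.0 per 1000.
Codon 6 GAA (Glu): 28.2 per 1000.
Codon 7 GAA (Glu): 28.2 per 1000.
Lowest frequency is 3.7 at codon 2.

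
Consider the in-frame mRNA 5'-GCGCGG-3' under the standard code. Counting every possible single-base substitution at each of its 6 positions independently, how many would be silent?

Codon 1 (GCG, Ala): 3 synonymous substitutions.
Codon 2 (CGG, Arg): 4 synonymous substitutions.
Total: 3 + 4 = 7.

7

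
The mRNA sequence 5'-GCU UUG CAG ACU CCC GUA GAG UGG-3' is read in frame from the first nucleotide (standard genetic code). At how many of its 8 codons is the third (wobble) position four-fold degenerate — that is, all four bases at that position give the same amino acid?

4

Codon 1 GCU (Ala): third position 4-fold.
Codon 2 UUG (Leu): third position 2-fold.
Codon 3 CAG (Gln): third position 2-fold.
Codon 4 ACU (Thr): third position 4-fold.
Codon 5 CCC (Pro): third position 4-fold.
Codon 6 GUA (Val): third position 4-fold.
Codon 7 GAG (Glu): third position 2-fold.
Codon 8 UGG (Trp): third position 1-fold.
Four-fold degenerate third positions: 4.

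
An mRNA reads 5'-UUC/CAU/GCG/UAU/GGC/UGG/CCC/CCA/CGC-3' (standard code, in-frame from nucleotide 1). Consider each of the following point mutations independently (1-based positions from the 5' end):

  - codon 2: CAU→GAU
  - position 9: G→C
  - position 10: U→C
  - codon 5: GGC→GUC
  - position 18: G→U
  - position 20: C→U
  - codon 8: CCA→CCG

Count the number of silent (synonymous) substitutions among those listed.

Codon 2: CAU (His) → GAU (Asp) — missense.
Codon 3: GCG (Ala) → GCC (Ala) — synonymous.
Codon 4: UAU (Tyr) → CAU (His) — missense.
Codon 5: GGC (Gly) → GUC (Val) — missense.
Codon 6: UGG (Trp) → UGU (Cys) — missense.
Codon 7: CCC (Pro) → CUC (Leu) — missense.
Codon 8: CCA (Pro) → CCG (Pro) — synonymous.
Synonymous: 2 of 7.

2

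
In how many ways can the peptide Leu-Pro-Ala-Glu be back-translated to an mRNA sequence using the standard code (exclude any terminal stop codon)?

Leu: 6 codons.
Pro: 4 codons.
Ala: 4 codons.
Glu: 2 codons.
6 × 4 × 4 × 2 = 192.

192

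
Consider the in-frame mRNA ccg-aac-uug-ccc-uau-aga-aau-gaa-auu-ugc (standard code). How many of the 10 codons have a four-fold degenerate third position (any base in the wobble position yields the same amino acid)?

Codon 1 CCG (Pro): third position 4-fold.
Codon 2 AAC (Asn): third position 2-fold.
Codon 3 UUG (Leu): third position 2-fold.
Codon 4 CCC (Pro): third position 4-fold.
Codon 5 UAU (Tyr): third position 2-fold.
Codon 6 AGA (Arg): third position 2-fold.
Codon 7 AAU (Asn): third position 2-fold.
Codon 8 GAA (Glu): third position 2-fold.
Codon 9 AUU (Ile): third position 3-fold.
Codon 10 UGC (Cys): third position 2-fold.
Four-fold degenerate third positions: 2.

2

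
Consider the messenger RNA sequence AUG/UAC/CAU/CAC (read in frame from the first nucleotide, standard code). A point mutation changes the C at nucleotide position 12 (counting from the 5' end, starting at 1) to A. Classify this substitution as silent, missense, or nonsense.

Position 12 falls in codon 4: CAC → His.
After the substitution the codon is CAA → Gln.
His ≠ Gln, so this is a missense mutation.

missense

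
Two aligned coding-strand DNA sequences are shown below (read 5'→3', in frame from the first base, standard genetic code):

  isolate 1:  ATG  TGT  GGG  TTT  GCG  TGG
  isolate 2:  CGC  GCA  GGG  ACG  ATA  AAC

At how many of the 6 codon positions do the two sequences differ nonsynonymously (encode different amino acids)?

Codon 1: ATG Met / CGC Arg — nonsynonymous.
Codon 2: TGT Cys / GCA Ala — nonsynonymous.
Codon 3: GGG Gly / GGG Gly — identical.
Codon 4: TTT Phe / ACG Thr — nonsynonymous.
Codon 5: GCG Ala / ATA Ile — nonsynonymous.
Codon 6: TGG Trp / AAC Asn — nonsynonymous.
Nonsynonymous differences: 5.

5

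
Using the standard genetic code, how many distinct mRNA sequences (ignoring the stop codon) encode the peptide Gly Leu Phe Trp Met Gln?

Gly: 4 codons.
Leu: 6 codons.
Phe: 2 codons.
Trp: 1 codon.
Met: 1 codon.
Gln: 2 codons.
4 × 6 × 2 × 1 × 1 × 2 = 96.

96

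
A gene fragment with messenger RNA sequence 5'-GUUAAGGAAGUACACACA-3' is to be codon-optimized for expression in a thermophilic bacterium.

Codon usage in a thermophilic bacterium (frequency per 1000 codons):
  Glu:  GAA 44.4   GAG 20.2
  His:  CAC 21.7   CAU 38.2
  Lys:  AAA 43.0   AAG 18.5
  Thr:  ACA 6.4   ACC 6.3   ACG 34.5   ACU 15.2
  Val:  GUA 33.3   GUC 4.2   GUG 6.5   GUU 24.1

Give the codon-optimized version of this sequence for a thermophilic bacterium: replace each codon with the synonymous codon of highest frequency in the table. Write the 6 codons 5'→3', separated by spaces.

GUA AAA GAA GUA CAU ACG

Codon 1 (Val): best is GUA at 33.3.
Codon 2 (Lys): best is AAA at 43.0.
Codon 3 (Glu): best is GAA at 44.4.
Codon 4 (Val): best is GUA at 33.3.
Codon 5 (His): best is CAU at 38.2.
Codon 6 (Thr): best is ACG at 34.5.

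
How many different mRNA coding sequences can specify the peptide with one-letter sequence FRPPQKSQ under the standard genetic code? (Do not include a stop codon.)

9216

Phe: 2 codons.
Arg: 6 codons.
Pro: 4 codons.
Pro: 4 codons.
Gln: 2 codons.
Lys: 2 codons.
Ser: 6 codons.
Gln: 2 codons.
2 × 6 × 4 × 4 × 2 × 2 × 6 × 2 = 9216.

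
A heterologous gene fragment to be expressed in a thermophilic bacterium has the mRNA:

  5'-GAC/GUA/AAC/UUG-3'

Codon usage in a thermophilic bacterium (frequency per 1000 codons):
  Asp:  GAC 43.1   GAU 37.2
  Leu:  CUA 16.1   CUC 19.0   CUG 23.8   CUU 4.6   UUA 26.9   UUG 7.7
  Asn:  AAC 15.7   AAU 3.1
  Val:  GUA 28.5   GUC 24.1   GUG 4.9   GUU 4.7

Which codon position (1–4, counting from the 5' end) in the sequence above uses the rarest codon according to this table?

Codon 1 GAC (Asp): 43.1 per 1000.
Codon 2 GUA (Val): 28.5 per 1000.
Codon 3 AAC (Asn): 15.7 per 1000.
Codon 4 UUG (Leu): 7.7 per 1000.
Lowest frequency is 7.7 at codon 4.

4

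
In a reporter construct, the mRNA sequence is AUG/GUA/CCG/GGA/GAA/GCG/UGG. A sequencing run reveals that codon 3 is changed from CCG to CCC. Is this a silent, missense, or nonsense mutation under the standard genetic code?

Position 9 falls in codon 3: CCG → Pro.
After the substitution the codon is CCC → Pro.
Both encode Pro, so the change is synonymous.

silent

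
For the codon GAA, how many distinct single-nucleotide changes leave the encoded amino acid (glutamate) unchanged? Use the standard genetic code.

1

Position 1: none → 0 synonymous.
Position 2: none → 0 synonymous.
Position 3: GAG → 1 synonymous.
Total: 0 + 0 + 1 = 1.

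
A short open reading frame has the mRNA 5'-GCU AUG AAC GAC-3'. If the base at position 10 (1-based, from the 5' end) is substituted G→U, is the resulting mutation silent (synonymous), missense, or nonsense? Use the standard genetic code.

missense

Position 10 falls in codon 4: GAC → Asp.
After the substitution the codon is UAC → Tyr.
Asp ≠ Tyr, so this is a missense mutation.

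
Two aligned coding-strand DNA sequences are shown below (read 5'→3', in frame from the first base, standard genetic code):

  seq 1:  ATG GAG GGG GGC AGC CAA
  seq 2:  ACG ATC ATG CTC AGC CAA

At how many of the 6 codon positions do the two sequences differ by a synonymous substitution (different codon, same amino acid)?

Codon 1: ATG Met / ACG Thr — nonsynonymous.
Codon 2: GAG Glu / ATC Ile — nonsynonymous.
Codon 3: GGG Gly / ATG Met — nonsynonymous.
Codon 4: GGC Gly / CTC Leu — nonsynonymous.
Codon 5: AGC Ser / AGC Ser — identical.
Codon 6: CAA Gln / CAA Gln — identical.
Synonymous differences: 0.

0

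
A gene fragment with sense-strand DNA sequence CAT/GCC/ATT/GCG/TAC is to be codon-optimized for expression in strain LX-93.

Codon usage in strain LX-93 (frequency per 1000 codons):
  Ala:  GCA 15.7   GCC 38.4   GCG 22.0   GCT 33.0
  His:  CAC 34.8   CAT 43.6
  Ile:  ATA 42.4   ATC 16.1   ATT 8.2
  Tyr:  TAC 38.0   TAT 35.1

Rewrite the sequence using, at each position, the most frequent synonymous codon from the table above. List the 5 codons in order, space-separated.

Codon 1 (His): best is CAT at 43.6.
Codon 2 (Ala): best is GCC at 38.4.
Codon 3 (Ile): best is ATA at 42.4.
Codon 4 (Ala): best is GCC at 38.4.
Codon 5 (Tyr): best is TAC at 38.0.

CAT GCC ATA GCC TAC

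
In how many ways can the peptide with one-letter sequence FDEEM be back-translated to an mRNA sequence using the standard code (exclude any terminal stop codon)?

Phe: 2 codons.
Asp: 2 codons.
Glu: 2 codons.
Glu: 2 codons.
Met: 1 codon.
2 × 2 × 2 × 2 × 1 = 16.

16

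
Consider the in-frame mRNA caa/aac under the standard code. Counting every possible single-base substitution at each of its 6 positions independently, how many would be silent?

Codon 1 (CAA, Gln): 1 synonymous substitution.
Codon 2 (AAC, Asn): 1 synonymous substitution.
Total: 1 + 1 = 2.

2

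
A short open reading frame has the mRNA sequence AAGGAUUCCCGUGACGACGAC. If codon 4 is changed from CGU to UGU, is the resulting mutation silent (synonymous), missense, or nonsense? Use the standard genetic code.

missense

Position 10 falls in codon 4: CGU → Arg.
After the substitution the codon is UGU → Cys.
Arg ≠ Cys, so this is a missense mutation.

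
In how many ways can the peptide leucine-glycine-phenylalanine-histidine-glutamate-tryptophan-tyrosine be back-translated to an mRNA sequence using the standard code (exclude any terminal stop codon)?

384

Leu: 6 codons.
Gly: 4 codons.
Phe: 2 codons.
His: 2 codons.
Glu: 2 codons.
Trp: 1 codon.
Tyr: 2 codons.
6 × 4 × 2 × 2 × 2 × 1 × 2 = 384.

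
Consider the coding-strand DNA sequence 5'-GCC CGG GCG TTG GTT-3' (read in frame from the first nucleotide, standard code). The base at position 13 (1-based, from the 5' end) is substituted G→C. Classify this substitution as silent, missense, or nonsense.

Position 13 falls in codon 5: GTT → Val.
After the substitution the codon is CTT → Leu.
Val ≠ Leu, so this is a missense mutation.

missense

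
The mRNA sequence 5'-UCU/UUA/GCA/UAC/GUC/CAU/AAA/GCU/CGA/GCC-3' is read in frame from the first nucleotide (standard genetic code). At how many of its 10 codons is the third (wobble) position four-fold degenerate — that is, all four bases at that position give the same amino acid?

6

Codon 1 UCU (Ser): third position 4-fold.
Codon 2 UUA (Leu): third position 2-fold.
Codon 3 GCA (Ala): third position 4-fold.
Codon 4 UAC (Tyr): third position 2-fold.
Codon 5 GUC (Val): third position 4-fold.
Codon 6 CAU (His): third position 2-fold.
Codon 7 AAA (Lys): third position 2-fold.
Codon 8 GCU (Ala): third position 4-fold.
Codon 9 CGA (Arg): third position 4-fold.
Codon 10 GCC (Ala): third position 4-fold.
Four-fold degenerate third positions: 6.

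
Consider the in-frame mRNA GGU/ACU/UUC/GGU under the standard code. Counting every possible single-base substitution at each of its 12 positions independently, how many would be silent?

10

Codon 1 (GGU, Gly): 3 synonymous substitutions.
Codon 2 (ACU, Thr): 3 synonymous substitutions.
Codon 3 (UUC, Phe): 1 synonymous substitution.
Codon 4 (GGU, Gly): 3 synonymous substitutions.
Total: 3 + 3 + 1 + 3 = 10.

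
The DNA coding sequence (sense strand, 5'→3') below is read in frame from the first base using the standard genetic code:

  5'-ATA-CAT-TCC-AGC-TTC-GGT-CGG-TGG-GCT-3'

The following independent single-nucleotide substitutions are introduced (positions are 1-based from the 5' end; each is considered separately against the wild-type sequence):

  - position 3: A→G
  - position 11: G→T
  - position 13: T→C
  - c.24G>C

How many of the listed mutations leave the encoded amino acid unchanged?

0

Codon 1: ATA (Ile) → ATG (Met) — missense.
Codon 4: AGC (Ser) → ATC (Ile) — missense.
Codon 5: TTC (Phe) → CTC (Leu) — missense.
Codon 8: TGG (Trp) → TGC (Cys) — missense.
Synonymous: 0 of 4.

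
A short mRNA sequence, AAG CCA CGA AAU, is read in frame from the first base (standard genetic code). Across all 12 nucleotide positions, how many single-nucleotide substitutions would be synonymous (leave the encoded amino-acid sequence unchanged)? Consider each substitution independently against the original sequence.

9

Codon 1 (AAG, Lys): 1 synonymous substitution.
Codon 2 (CCA, Pro): 3 synonymous substitutions.
Codon 3 (CGA, Arg): 4 synonymous substitutions.
Codon 4 (AAU, Asn): 1 synonymous substitution.
Total: 1 + 3 + 4 + 1 = 9.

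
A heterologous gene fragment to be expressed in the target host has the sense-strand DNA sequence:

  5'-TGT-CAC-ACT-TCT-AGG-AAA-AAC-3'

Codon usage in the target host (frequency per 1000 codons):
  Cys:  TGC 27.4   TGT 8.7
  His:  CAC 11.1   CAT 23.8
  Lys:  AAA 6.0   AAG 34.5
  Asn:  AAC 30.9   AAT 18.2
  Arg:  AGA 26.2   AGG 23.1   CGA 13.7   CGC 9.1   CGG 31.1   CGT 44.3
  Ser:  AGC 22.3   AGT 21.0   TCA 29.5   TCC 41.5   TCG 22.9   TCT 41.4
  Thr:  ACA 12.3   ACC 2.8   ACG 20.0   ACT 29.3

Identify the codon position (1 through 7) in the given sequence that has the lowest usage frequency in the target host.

6

Codon 1 TGT (Cys): 8.7 per 1000.
Codon 2 CAC (His): 11.1 per 1000.
Codon 3 ACT (Thr): 29.3 per 1000.
Codon 4 TCT (Ser): 41.4 per 1000.
Codon 5 AGG (Arg): 23.1 per 1000.
Codon 6 AAA (Lys): 6.0 per 1000.
Codon 7 AAC (Asn): 30.9 per 1000.
Lowest frequency is 6.0 at codon 6.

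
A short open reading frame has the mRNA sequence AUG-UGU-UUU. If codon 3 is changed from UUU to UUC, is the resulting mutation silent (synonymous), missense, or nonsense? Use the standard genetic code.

silent

Position 9 falls in codon 3: UUU → Phe.
After the substitution the codon is UUC → Phe.
Both encode Phe, so the change is synonymous.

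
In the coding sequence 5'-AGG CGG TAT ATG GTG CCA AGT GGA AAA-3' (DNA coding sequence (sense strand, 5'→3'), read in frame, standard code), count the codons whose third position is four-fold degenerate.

Codon 1 AGG (Arg): third position 2-fold.
Codon 2 CGG (Arg): third position 4-fold.
Codon 3 TAT (Tyr): third position 2-fold.
Codon 4 ATG (Met): third position 1-fold.
Codon 5 GTG (Val): third position 4-fold.
Codon 6 CCA (Pro): third position 4-fold.
Codon 7 AGT (Ser): third position 2-fold.
Codon 8 GGA (Gly): third position 4-fold.
Codon 9 AAA (Lys): third position 2-fold.
Four-fold degenerate third positions: 4.

4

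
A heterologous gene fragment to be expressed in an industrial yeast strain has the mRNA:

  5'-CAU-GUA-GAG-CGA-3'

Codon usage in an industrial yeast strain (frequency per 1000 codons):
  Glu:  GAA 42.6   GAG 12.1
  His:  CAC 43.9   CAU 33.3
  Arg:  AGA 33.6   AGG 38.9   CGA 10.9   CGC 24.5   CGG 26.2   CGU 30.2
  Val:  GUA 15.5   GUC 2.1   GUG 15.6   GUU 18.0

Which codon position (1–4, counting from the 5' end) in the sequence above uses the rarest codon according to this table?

Codon 1 CAU (His): 33.3 per 1000.
Codon 2 GUA (Val): 15.5 per 1000.
Codon 3 GAG (Glu): 12.1 per 1000.
Codon 4 CGA (Arg): 10.9 per 1000.
Lowest frequency is 10.9 at codon 4.

4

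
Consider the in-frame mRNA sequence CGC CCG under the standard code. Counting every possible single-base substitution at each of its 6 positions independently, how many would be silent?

6

Codon 1 (CGC, Arg): 3 synonymous substitutions.
Codon 2 (CCG, Pro): 3 synonymous substitutions.
Total: 3 + 3 = 6.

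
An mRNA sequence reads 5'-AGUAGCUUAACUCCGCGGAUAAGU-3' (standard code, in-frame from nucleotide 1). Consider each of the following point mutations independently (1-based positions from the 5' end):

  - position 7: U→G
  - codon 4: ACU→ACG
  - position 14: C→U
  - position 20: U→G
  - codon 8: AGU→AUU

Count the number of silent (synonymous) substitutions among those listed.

1

Codon 3: UUA (Leu) → GUA (Val) — missense.
Codon 4: ACU (Thr) → ACG (Thr) — synonymous.
Codon 5: CCG (Pro) → CUG (Leu) — missense.
Codon 7: AUA (Ile) → AGA (Arg) — missense.
Codon 8: AGU (Ser) → AUU (Ile) — missense.
Synonymous: 1 of 5.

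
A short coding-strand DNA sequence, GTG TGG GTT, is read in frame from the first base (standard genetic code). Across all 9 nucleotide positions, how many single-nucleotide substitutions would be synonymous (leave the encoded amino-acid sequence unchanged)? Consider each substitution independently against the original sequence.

6

Codon 1 (GTG, Val): 3 synonymous substitutions.
Codon 2 (TGG, Trp): 0 synonymous substitutions.
Codon 3 (GTT, Val): 3 synonymous substitutions.
Total: 3 + 0 + 3 = 6.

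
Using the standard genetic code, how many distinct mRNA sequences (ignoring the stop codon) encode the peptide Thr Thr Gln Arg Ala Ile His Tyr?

9216

Thr: 4 codons.
Thr: 4 codons.
Gln: 2 codons.
Arg: 6 codons.
Ala: 4 codons.
Ile: 3 codons.
His: 2 codons.
Tyr: 2 codons.
4 × 4 × 2 × 6 × 4 × 3 × 2 × 2 = 9216.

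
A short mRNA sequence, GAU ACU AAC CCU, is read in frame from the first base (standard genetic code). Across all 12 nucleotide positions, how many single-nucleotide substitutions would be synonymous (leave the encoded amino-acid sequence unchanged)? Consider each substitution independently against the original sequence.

8

Codon 1 (GAU, Asp): 1 synonymous substitution.
Codon 2 (ACU, Thr): 3 synonymous substitutions.
Codon 3 (AAC, Asn): 1 synonymous substitution.
Codon 4 (CCU, Pro): 3 synonymous substitutions.
Total: 1 + 3 + 1 + 3 = 8.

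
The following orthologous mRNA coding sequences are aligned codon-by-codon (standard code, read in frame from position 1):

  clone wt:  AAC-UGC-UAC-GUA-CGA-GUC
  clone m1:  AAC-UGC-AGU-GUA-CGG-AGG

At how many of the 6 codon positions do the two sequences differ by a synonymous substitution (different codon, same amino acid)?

Codon 1: AAC Asn / AAC Asn — identical.
Codon 2: UGC Cys / UGC Cys — identical.
Codon 3: UAC Tyr / AGU Ser — nonsynonymous.
Codon 4: GUA Val / GUA Val — identical.
Codon 5: CGA Arg / CGG Arg — synonymous.
Codon 6: GUC Val / AGG Arg — nonsynonymous.
Synonymous differences: 1.

1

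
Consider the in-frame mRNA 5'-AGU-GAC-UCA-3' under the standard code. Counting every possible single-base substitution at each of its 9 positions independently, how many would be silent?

Codon 1 (AGU, Ser): 1 synonymous substitution.
Codon 2 (GAC, Asp): 1 synonymous substitution.
Codon 3 (UCA, Ser): 3 synonymous substitutions.
Total: 1 + 1 + 3 = 5.

5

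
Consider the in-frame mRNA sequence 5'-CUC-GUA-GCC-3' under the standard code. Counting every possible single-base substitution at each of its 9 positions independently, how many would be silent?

9

Codon 1 (CUC, Leu): 3 synonymous substitutions.
Codon 2 (GUA, Val): 3 synonymous substitutions.
Codon 3 (GCC, Ala): 3 synonymous substitutions.
Total: 3 + 3 + 3 = 9.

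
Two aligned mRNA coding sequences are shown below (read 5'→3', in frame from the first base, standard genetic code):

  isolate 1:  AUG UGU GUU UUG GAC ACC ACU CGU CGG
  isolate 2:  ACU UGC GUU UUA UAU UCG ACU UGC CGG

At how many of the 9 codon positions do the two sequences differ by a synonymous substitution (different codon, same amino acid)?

Codon 1: AUG Met / ACU Thr — nonsynonymous.
Codon 2: UGU Cys / UGC Cys — synonymous.
Codon 3: GUU Val / GUU Val — identical.
Codon 4: UUG Leu / UUA Leu — synonymous.
Codon 5: GAC Asp / UAU Tyr — nonsynonymous.
Codon 6: ACC Thr / UCG Ser — nonsynonymous.
Codon 7: ACU Thr / ACU Thr — identical.
Codon 8: CGU Arg / UGC Cys — nonsynonymous.
Codon 9: CGG Arg / CGG Arg — identical.
Synonymous differences: 2.

2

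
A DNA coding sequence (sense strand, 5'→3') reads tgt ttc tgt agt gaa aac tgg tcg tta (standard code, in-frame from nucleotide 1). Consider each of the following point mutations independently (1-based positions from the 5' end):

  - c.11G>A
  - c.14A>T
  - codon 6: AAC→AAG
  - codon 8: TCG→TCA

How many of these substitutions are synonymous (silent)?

1

Codon 4: AGT (Ser) → AAT (Asn) — missense.
Codon 5: GAA (Glu) → GTA (Val) — missense.
Codon 6: AAC (Asn) → AAG (Lys) — missense.
Codon 8: TCG (Ser) → TCA (Ser) — synonymous.
Synonymous: 1 of 4.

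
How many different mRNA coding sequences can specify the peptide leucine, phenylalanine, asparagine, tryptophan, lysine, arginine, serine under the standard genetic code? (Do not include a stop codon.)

1728

Leu: 6 codons.
Phe: 2 codons.
Asn: 2 codons.
Trp: 1 codon.
Lys: 2 codons.
Arg: 6 codons.
Ser: 6 codons.
6 × 2 × 2 × 1 × 2 × 6 × 6 = 1728.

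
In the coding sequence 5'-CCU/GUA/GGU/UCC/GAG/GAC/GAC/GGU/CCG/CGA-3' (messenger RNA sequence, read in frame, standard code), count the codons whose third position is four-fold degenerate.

7

Codon 1 CCU (Pro): third position 4-fold.
Codon 2 GUA (Val): third position 4-fold.
Codon 3 GGU (Gly): third position 4-fold.
Codon 4 UCC (Ser): third position 4-fold.
Codon 5 GAG (Glu): third position 2-fold.
Codon 6 GAC (Asp): third position 2-fold.
Codon 7 GAC (Asp): third position 2-fold.
Codon 8 GGU (Gly): third position 4-fold.
Codon 9 CCG (Pro): third position 4-fold.
Codon 10 CGA (Arg): third position 4-fold.
Four-fold degenerate third positions: 7.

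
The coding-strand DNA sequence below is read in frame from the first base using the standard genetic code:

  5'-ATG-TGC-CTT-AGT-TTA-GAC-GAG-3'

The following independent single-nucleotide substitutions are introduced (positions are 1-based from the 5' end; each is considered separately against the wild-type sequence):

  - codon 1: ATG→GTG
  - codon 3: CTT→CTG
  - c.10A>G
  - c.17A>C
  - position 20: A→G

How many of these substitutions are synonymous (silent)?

1

Codon 1: ATG (Met) → GTG (Val) — missense.
Codon 3: CTT (Leu) → CTG (Leu) — synonymous.
Codon 4: AGT (Ser) → GGT (Gly) — missense.
Codon 6: GAC (Asp) → GCC (Ala) — missense.
Codon 7: GAG (Glu) → GGG (Gly) — missense.
Synonymous: 1 of 5.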